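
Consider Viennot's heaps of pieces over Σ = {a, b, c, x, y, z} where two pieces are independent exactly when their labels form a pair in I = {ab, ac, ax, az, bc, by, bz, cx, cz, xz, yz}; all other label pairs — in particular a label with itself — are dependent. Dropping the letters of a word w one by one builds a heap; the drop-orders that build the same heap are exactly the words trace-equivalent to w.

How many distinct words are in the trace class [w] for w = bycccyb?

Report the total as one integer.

21

piece 0:b — minimal
piece 1:y — minimal
piece 2:c rests on {1:y}
piece 3:c rests on {2:c}
piece 4:c rests on {3:c}
piece 5:y rests on {4:c}
piece 6:b rests on {0:b}
minimal pieces: {0:b, 1:y}
ways to finish when only these pieces remain (= sum over removing one remaining piece with nothing left below it):
  1 left: {5}→1  {6}→1
  2 left: {0,6}→1  {4,5}→1  {5,6}→2
  3 left: {0,5,6}→3  {3,4,5}→1  {4,5,6}→3
  4 left: {0,4,5,6}→6  {2,3,4,5}→1  {3,4,5,6}→4
  5 left: {0,3,4,5,6}→10  {1,2,3,4,5}→1  {2,3,4,5,6}→5
  placing 0:b first → 6 extensions
  placing 1:y first → 15 extensions
total linear extensions = 21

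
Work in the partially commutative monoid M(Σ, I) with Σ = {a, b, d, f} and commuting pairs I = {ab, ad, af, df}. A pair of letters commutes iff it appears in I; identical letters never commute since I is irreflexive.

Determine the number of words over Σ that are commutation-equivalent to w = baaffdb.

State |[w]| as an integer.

63

#0=b has no predecessor
#1=a has no predecessor
#2=a depends on [1:a]
#3=f depends on [0:b]
#4=f depends on [3:f]
#5=d depends on [0:b]
#6=b depends on [4:f, 5:d]
sources: [0:b, 1:a]
N(rest) = Σ N(rest − s) over sources s of rest; N(one piece) = 1:
  size 1 → [2]=1  [6]=1
  size 2 → [1,2]=1  [2,6]=2  [4,6]=1  [5,6]=1
  size 3 → [1,2,6]=3  [2,4,6]=3  [2,5,6]=3  [3,4,6]=1  [4,5,6]=2
  size 4 → [1,2,4,6]=6  [1,2,5,6]=6  [2,3,4,6]=4  [2,4,5,6]=8  [3,4,5,6]=3
  size 5 → [0,3,4,5,6]=3  [1,2,3,4,6]=10  [1,2,4,5,6]=20  [2,3,4,5,6]=15
  first=0(b) contributes 45
  first=1(a) contributes 18
|[w]| = 63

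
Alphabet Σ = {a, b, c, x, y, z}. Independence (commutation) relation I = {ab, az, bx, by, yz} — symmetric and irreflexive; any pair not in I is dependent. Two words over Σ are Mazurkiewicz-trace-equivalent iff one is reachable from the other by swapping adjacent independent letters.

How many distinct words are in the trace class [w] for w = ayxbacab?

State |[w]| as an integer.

0(a) covers ∅
1(y) covers 0:a
2(x) covers 1:y
3(b) covers ∅
4(a) covers 2:x
5(c) covers 3:b, 4:a
6(a) covers 5:c
7(b) covers 5:c
floor of heap: 0:a, 3:b
completions by unplaced set U, small U first (add the entries for U minus each lowest piece of U):
  |U|=1: {6}:1  {7}:1
  |U|=2: {6,7}:2
  |U|=3: {5,6,7}:2
  |U|=4: {3,5,6,7}:2  {4,5,6,7}:2
  |U|=5: {2,4,5,6,7}:2  {3,4,5,6,7}:4
  |U|=6: {1,2,4,5,6,7}:2  {2,3,4,5,6,7}:6
  start at 0(a): 8
  start at 3(b): 2
sum over floor = 10

10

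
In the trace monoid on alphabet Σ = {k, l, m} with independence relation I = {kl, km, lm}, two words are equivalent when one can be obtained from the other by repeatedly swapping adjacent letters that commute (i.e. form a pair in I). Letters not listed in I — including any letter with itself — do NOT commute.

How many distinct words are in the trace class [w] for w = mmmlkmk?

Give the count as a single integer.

105

#0=m has no predecessor
#1=m depends on [0:m]
#2=m depends on [1:m]
#3=l has no predecessor
#4=k has no predecessor
#5=m depends on [2:m]
#6=k depends on [4:k]
sources: [0:m, 3:l, 4:k]
N(rest) = Σ N(rest − s) over sources s of rest; N(one piece) = 1:
  size 1 → [3]=1  [5]=1  [6]=1
  size 2 → [2,5]=1  [3,5]=2  [3,6]=2  [4,6]=1  [5,6]=2
  size 3 → [1,2,5]=1  [2,3,5]=3  [2,5,6]=3  [3,4,6]=3  [3,5,6]=6  [4,5,6]=3
  size 4 → [0,1,2,5]=1  [1,2,3,5]=4  [1,2,5,6]=4  [2,3,5,6]=12  [2,4,5,6]=6  [3,4,5,6]=12
  size 5 → [0,1,2,3,5]=5  [0,1,2,5,6]=5  [1,2,3,5,6]=20  [1,2,4,5,6]=10  [2,3,4,5,6]=30
  first=0(m) contributes 60
  first=3(l) contributes 15
  first=4(k) contributes 30
|[w]| = 105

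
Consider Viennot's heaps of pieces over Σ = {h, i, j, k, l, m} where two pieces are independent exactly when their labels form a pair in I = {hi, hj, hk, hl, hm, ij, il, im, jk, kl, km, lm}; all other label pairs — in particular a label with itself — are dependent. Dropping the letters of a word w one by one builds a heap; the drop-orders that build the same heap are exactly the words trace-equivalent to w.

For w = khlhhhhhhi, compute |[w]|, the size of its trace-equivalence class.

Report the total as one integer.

360

piece 0:k — minimal
piece 1:h — minimal
piece 2:l — minimal
piece 3:h rests on {1:h}
piece 4:h rests on {3:h}
piece 5:h rests on {4:h}
piece 6:h rests on {5:h}
piece 7:h rests on {6:h}
piece 8:h rests on {7:h}
piece 9:i rests on {0:k}
minimal pieces: {0:k, 1:h, 2:l}
ways to finish when only these pieces remain (= sum over removing one remaining piece with nothing left below it):
  1 left: {2}→1  {8}→1  {9}→1
  2 left: {0,9}→1  {2,8}→2  {2,9}→2  {7,8}→1  {8,9}→2
  3 left: {0,2,9}→3  {0,8,9}→3  {2,7,8}→3  {2,8,9}→6  {6,7,8}→1  {7,8,9}→3
  4 left: {0,2,8,9}→12  {0,7,8,9}→6  {2,6,7,8}→4  {2,7,8,9}→12  {5,6,7,8}→1  {6,7,8,9}→4
  5 left: {0,2,7,8,9}→30  {0,6,7,8,9}→10  {2,5,6,7,8}→5  {2,6,7,8,9}→20  {4,5,6,7,8}→1  {5,6,7,8,9}→5
  6 left: {0,2,6,7,8,9}→60  {0,5,6,7,8,9}→15  {2,4,5,6,7,8}→6  {2,5,6,7,8,9}→30  {3,4,5,6,7,8}→1  {4,5,6,7,8,9}→6
  7 left: {0,2,5,6,7,8,9}→105  {0,4,5,6,7,8,9}→21  {1,3,4,5,6,7,8}→1  {2,3,4,5,6,7,8}→7  {2,4,5,6,7,8,9}→42  {3,4,5,6,7,8,9}→7
  8 left: {0,2,4,5,6,7,8,9}→168  {0,3,4,5,6,7,8,9}→28  {1,2,3,4,5,6,7,8}→8  {1,3,4,5,6,7,8,9}→8  {2,3,4,5,6,7,8,9}→56
  placing 0:k first → 72 extensions
  placing 1:h first → 252 extensions
  placing 2:l first → 36 extensions
total linear extensions = 360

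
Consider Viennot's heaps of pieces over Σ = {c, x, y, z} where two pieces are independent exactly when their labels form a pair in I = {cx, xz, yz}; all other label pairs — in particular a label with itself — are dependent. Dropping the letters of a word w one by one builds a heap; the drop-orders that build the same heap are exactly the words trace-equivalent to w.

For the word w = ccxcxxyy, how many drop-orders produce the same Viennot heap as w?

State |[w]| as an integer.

20

0(c) covers ∅
1(c) covers 0:c
2(x) covers ∅
3(c) covers 1:c
4(x) covers 2:x
5(x) covers 4:x
6(y) covers 3:c, 5:x
7(y) covers 6:y
floor of heap: 0:c, 2:x
completions by unplaced set U, small U first (add the entries for U minus each lowest piece of U):
  |U|=1: {7}:1
  |U|=2: {6,7}:1
  |U|=3: {3,6,7}:1  {5,6,7}:1
  |U|=4: {1,3,6,7}:1  {3,5,6,7}:2  {4,5,6,7}:1
  |U|=5: {0,1,3,6,7}:1  {1,3,5,6,7}:3  {2,4,5,6,7}:1  {3,4,5,6,7}:3
  |U|=6: {0,1,3,5,6,7}:4  {1,3,4,5,6,7}:6  {2,3,4,5,6,7}:4
  start at 0(c): 10
  start at 2(x): 10
sum over floor = 20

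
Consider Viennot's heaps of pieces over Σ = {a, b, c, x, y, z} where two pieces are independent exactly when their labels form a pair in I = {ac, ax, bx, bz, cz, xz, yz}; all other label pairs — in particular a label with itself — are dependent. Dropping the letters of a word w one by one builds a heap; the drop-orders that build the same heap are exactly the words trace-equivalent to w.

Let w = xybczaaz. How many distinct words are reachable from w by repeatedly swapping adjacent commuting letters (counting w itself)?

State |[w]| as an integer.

piece 0:x — minimal
piece 1:y rests on {0:x}
piece 2:b rests on {1:y}
piece 3:c rests on {2:b}
piece 4:z — minimal
piece 5:a rests on {2:b, 4:z}
piece 6:a rests on {5:a}
piece 7:z rests on {6:a}
minimal pieces: {0:x, 4:z}
ways to finish when only these pieces remain (= sum over removing one remaining piece with nothing left below it):
  1 left: {3}→1  {7}→1
  2 left: {3,7}→2  {6,7}→1
  3 left: {3,6,7}→3  {5,6,7}→1
  4 left: {3,5,6,7}→4  {4,5,6,7}→1
  5 left: {2,3,5,6,7}→4  {3,4,5,6,7}→5
  6 left: {1,2,3,5,6,7}→4  {2,3,4,5,6,7}→9
  placing 0:x first → 13 extensions
  placing 4:z first → 4 extensions
total linear extensions = 17

17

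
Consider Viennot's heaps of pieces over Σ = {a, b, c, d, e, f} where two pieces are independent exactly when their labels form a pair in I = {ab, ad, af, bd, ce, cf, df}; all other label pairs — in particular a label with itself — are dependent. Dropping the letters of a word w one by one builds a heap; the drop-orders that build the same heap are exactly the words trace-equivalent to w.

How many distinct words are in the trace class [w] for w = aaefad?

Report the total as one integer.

#0=a has no predecessor
#1=a depends on [0:a]
#2=e depends on [1:a]
#3=f depends on [2:e]
#4=a depends on [2:e]
#5=d depends on [2:e]
sources: [0:a]
N(rest) = Σ N(rest − s) over sources s of rest; N(one piece) = 1:
  size 1 → [3]=1  [4]=1  [5]=1
  size 2 → [3,4]=2  [3,5]=2  [4,5]=2
  size 3 → [3,4,5]=6
  size 4 → [2,3,4,5]=6
  first=0(a) contributes 6

6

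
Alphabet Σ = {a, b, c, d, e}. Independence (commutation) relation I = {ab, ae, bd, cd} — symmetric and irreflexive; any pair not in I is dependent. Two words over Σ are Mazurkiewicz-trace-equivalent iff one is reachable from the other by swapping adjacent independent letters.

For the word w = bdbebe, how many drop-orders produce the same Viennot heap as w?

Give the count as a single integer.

3

drop 0:b onto floor
drop 1:d onto floor
drop 2:b onto {0:b}
drop 3:e onto {1:d, 2:b}
drop 4:b onto {3:e}
drop 5:e onto {4:b}
ground layer = {0:b, 1:d}
drop-orders for the pieces not yet dropped (sum over which currently-grounded one goes next):
  1 to go: {5} 1
  2 to go: {4,5} 1
  3 to go: {3,4,5} 1
  4 to go: {1,3,4,5} 1  {2,3,4,5} 1
  if 0:b drops first: 2 orders
  if 1:d drops first: 1 orders
heap linearizations: 3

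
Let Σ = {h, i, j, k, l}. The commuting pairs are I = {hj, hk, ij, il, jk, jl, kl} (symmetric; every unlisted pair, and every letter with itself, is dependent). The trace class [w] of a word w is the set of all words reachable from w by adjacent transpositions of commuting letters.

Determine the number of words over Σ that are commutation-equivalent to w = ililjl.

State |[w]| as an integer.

60

piece 0:i — minimal
piece 1:l — minimal
piece 2:i rests on {0:i}
piece 3:l rests on {1:l}
piece 4:j — minimal
piece 5:l rests on {3:l}
minimal pieces: {0:i, 1:l, 4:j}
ways to finish when only these pieces remain (= sum over removing one remaining piece with nothing left below it):
  1 left: {2}→1  {4}→1  {5}→1
  2 left: {0,2}→1  {2,4}→2  {2,5}→2  {3,5}→1  {4,5}→2
  3 left: {0,2,4}→3  {0,2,5}→3  {1,3,5}→1  {2,3,5}→3  {2,4,5}→6  {3,4,5}→3
  4 left: {0,2,3,5}→6  {0,2,4,5}→12  {1,2,3,5}→4  {1,3,4,5}→4  {2,3,4,5}→12
  placing 0:i first → 20 extensions
  placing 1:l first → 30 extensions
  placing 4:j first → 10 extensions
total linear extensions = 60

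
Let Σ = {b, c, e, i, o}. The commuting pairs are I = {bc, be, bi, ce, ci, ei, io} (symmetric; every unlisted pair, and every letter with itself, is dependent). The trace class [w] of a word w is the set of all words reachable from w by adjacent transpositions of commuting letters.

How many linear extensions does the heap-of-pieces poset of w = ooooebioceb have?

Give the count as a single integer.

piece 0:o — minimal
piece 1:o rests on {0:o}
piece 2:o rests on {1:o}
piece 3:o rests on {2:o}
piece 4:e rests on {3:o}
piece 5:b rests on {3:o}
piece 6:i — minimal
piece 7:o rests on {4:e, 5:b}
piece 8:c rests on {7:o}
piece 9:e rests on {7:o}
piece 10:b rests on {7:o}
minimal pieces: {0:o, 6:i}
ways to finish when only these pieces remain (= sum over removing one remaining piece with nothing left below it):
  1 left: {6}→1  {8}→1  {9}→1  {10}→1
  2 left: {6,8}→2  {6,9}→2  {6,10}→2  {8,9}→2  {8,10}→2  {9,10}→2
  3 left: {6,8,9}→6  {6,8,10}→6  {6,9,10}→6  {8,9,10}→6
  4 left: {6,8,9,10}→24  {7,8,9,10}→6
  5 left: {4,7,8,9,10}→6  {5,7,8,9,10}→6  {6,7,8,9,10}→30
  6 left: {4,5,7,8,9,10}→12  {4,6,7,8,9,10}→36  {5,6,7,8,9,10}→36
  7 left: {3,4,5,7,8,9,10}→12  {4,5,6,7,8,9,10}→84
  8 left: {2,3,4,5,7,8,9,10}→12  {3,4,5,6,7,8,9,10}→96
  9 left: {1,2,3,4,5,7,8,9,10}→12  {2,3,4,5,6,7,8,9,10}→108
  placing 0:o first → 120 extensions
  placing 6:i first → 12 extensions
total linear extensions = 132

132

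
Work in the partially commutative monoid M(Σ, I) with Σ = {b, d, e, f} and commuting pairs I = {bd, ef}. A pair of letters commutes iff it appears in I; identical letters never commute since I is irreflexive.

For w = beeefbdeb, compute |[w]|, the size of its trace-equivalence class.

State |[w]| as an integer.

#0=b has no predecessor
#1=e depends on [0:b]
#2=e depends on [1:e]
#3=e depends on [2:e]
#4=f depends on [0:b]
#5=b depends on [3:e, 4:f]
#6=d depends on [3:e, 4:f]
#7=e depends on [5:b, 6:d]
#8=b depends on [7:e]
sources: [0:b]
N(rest) = Σ N(rest − s) over sources s of rest; N(one piece) = 1:
  size 1 → [8]=1
  size 2 → [7,8]=1
  size 3 → [5,7,8]=1  [6,7,8]=1
  size 4 → [5,6,7,8]=2
  size 5 → [3,5,6,7,8]=2  [4,5,6,7,8]=2
  size 6 → [2,3,5,6,7,8]=2  [3,4,5,6,7,8]=4
  size 7 → [1,2,3,5,6,7,8]=2  [2,3,4,5,6,7,8]=6
  first=0(b) contributes 8

8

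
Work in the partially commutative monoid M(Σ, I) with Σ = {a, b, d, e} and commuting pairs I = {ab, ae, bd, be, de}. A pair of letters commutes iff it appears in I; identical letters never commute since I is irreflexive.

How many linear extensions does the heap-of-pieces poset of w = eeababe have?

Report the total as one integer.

210

piece 0:e — minimal
piece 1:e rests on {0:e}
piece 2:a — minimal
piece 3:b — minimal
piece 4:a rests on {2:a}
piece 5:b rests on {3:b}
piece 6:e rests on {1:e}
minimal pieces: {0:e, 2:a, 3:b}
ways to finish when only these pieces remain (= sum over removing one remaining piece with nothing left below it):
  1 left: {4}→1  {5}→1  {6}→1
  2 left: {1,6}→1  {2,4}→1  {3,5}→1  {4,5}→2  {4,6}→2  {5,6}→2
  3 left: {0,1,6}→1  {1,4,6}→3  {1,5,6}→3  {2,4,5}→3  {2,4,6}→3  {3,4,5}→3  {3,5,6}→3  {4,5,6}→6
  4 left: {0,1,4,6}→4  {0,1,5,6}→4  {1,2,4,6}→6  {1,3,5,6}→6  {1,4,5,6}→12  {2,3,4,5}→6  {2,4,5,6}→12  {3,4,5,6}→12
  5 left: {0,1,2,4,6}→10  {0,1,3,5,6}→10  {0,1,4,5,6}→20  {1,2,4,5,6}→30  {1,3,4,5,6}→30  {2,3,4,5,6}→30
  placing 0:e first → 90 extensions
  placing 2:a first → 60 extensions
  placing 3:b first → 60 extensions
total linear extensions = 210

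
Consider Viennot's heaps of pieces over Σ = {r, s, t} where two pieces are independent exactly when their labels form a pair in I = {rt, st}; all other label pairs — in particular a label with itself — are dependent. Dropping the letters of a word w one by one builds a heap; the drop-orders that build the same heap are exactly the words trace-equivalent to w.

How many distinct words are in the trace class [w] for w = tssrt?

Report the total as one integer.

10

piece 0:t — minimal
piece 1:s — minimal
piece 2:s rests on {1:s}
piece 3:r rests on {2:s}
piece 4:t rests on {0:t}
minimal pieces: {0:t, 1:s}
ways to finish when only these pieces remain (= sum over removing one remaining piece with nothing left below it):
  1 left: {3}→1  {4}→1
  2 left: {0,4}→1  {2,3}→1  {3,4}→2
  3 left: {0,3,4}→3  {1,2,3}→1  {2,3,4}→3
  placing 0:t first → 4 extensions
  placing 1:s first → 6 extensions
total linear extensions = 10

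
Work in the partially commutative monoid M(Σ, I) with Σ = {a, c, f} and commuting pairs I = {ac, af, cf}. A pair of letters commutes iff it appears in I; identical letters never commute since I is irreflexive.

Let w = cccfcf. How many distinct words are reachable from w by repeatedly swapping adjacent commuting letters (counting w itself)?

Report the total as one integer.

0(c) covers ∅
1(c) covers 0:c
2(c) covers 1:c
3(f) covers ∅
4(c) covers 2:c
5(f) covers 3:f
floor of heap: 0:c, 3:f
completions by unplaced set U, small U first (add the entries for U minus each lowest piece of U):
  |U|=1: {4}:1  {5}:1
  |U|=2: {2,4}:1  {3,5}:1  {4,5}:2
  |U|=3: {1,2,4}:1  {2,4,5}:3  {3,4,5}:3
  |U|=4: {0,1,2,4}:1  {1,2,4,5}:4  {2,3,4,5}:6
  start at 0(c): 10
  start at 3(f): 5
sum over floor = 15

15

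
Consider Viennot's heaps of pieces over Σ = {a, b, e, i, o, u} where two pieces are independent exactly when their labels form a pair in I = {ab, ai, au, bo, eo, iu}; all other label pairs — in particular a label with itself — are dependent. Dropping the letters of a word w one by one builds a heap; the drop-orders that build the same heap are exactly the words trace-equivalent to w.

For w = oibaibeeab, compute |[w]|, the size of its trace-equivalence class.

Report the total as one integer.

0(o) covers ∅
1(i) covers 0:o
2(b) covers 1:i
3(a) covers 0:o
4(i) covers 2:b
5(b) covers 4:i
6(e) covers 3:a, 5:b
7(e) covers 6:e
8(a) covers 7:e
9(b) covers 7:e
floor of heap: 0:o
completions by unplaced set U, small U first (add the entries for U minus each lowest piece of U):
  |U|=1: {8}:1  {9}:1
  |U|=2: {8,9}:2
  |U|=3: {7,8,9}:2
  |U|=4: {6,7,8,9}:2
  |U|=5: {3,6,7,8,9}:2  {5,6,7,8,9}:2
  |U|=6: {3,5,6,7,8,9}:4  {4,5,6,7,8,9}:2
  |U|=7: {2,4,5,6,7,8,9}:2  {3,4,5,6,7,8,9}:6
  |U|=8: {1,2,4,5,6,7,8,9}:2  {2,3,4,5,6,7,8,9}:8
  start at 0(o): 10

10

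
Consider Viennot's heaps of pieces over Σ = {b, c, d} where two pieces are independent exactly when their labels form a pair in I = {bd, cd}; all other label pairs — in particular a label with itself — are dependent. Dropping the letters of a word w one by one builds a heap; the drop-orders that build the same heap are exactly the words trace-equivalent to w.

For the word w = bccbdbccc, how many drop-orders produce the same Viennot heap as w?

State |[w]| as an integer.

0(b) covers ∅
1(c) covers 0:b
2(c) covers 1:c
3(b) covers 2:c
4(d) covers ∅
5(b) covers 3:b
6(c) covers 5:b
7(c) covers 6:c
8(c) covers 7:c
floor of heap: 0:b, 4:d
completions by unplaced set U, small U first (add the entries for U minus each lowest piece of U):
  |U|=1: {4}:1  {8}:1
  |U|=2: {4,8}:2  {7,8}:1
  |U|=3: {4,7,8}:3  {6,7,8}:1
  |U|=4: {4,6,7,8}:4  {5,6,7,8}:1
  |U|=5: {3,5,6,7,8}:1  {4,5,6,7,8}:5
  |U|=6: {2,3,5,6,7,8}:1  {3,4,5,6,7,8}:6
  |U|=7: {1,2,3,5,6,7,8}:1  {2,3,4,5,6,7,8}:7
  start at 0(b): 8
  start at 4(d): 1
sum over floor = 9

9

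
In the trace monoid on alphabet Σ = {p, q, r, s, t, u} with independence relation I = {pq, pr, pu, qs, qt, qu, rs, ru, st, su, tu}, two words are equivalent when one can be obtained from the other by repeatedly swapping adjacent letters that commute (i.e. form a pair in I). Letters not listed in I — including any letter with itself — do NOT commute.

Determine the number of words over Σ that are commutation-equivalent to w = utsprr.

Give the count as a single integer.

0(u) covers ∅
1(t) covers ∅
2(s) covers ∅
3(p) covers 1:t, 2:s
4(r) covers 1:t
5(r) covers 4:r
floor of heap: 0:u, 1:t, 2:s
completions by unplaced set U, small U first (add the entries for U minus each lowest piece of U):
  |U|=1: {0}:1  {3}:1  {5}:1
  |U|=2: {0,3}:2  {0,5}:2  {2,3}:1  {3,5}:2  {4,5}:1
  |U|=3: {0,2,3}:3  {0,3,5}:6  {0,4,5}:3  {2,3,5}:3  {3,4,5}:3
  |U|=4: {0,2,3,5}:12  {0,3,4,5}:12  {1,3,4,5}:3  {2,3,4,5}:6
  start at 0(u): 9
  start at 1(t): 30
  start at 2(s): 15
sum over floor = 54

54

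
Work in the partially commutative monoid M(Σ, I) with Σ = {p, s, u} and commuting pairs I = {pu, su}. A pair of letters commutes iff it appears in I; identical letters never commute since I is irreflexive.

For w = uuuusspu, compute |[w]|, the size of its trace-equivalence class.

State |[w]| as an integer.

56

0(u) covers ∅
1(u) covers 0:u
2(u) covers 1:u
3(u) covers 2:u
4(s) covers ∅
5(s) covers 4:s
6(p) covers 5:s
7(u) covers 3:u
floor of heap: 0:u, 4:s
completions by unplaced set U, small U first (add the entries for U minus each lowest piece of U):
  |U|=1: {6}:1  {7}:1
  |U|=2: {3,7}:1  {5,6}:1  {6,7}:2
  |U|=3: {2,3,7}:1  {3,6,7}:3  {4,5,6}:1  {5,6,7}:3
  |U|=4: {1,2,3,7}:1  {2,3,6,7}:4  {3,5,6,7}:6  {4,5,6,7}:4
  |U|=5: {0,1,2,3,7}:1  {1,2,3,6,7}:5  {2,3,5,6,7}:10  {3,4,5,6,7}:10
  |U|=6: {0,1,2,3,6,7}:6  {1,2,3,5,6,7}:15  {2,3,4,5,6,7}:20
  start at 0(u): 35
  start at 4(s): 21
sum over floor = 56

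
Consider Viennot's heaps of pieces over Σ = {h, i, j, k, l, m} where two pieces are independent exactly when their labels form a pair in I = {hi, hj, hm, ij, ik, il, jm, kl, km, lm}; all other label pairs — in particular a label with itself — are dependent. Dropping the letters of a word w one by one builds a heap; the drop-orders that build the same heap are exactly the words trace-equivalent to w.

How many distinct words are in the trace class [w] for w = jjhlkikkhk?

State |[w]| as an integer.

120

drop 0:j onto floor
drop 1:j onto {0:j}
drop 2:h onto floor
drop 3:l onto {1:j, 2:h}
drop 4:k onto {1:j, 2:h}
drop 5:i onto floor
drop 6:k onto {4:k}
drop 7:k onto {6:k}
drop 8:h onto {3:l, 7:k}
drop 9:k onto {8:h}
ground layer = {0:j, 2:h, 5:i}
drop-orders for the pieces not yet dropped (sum over which currently-grounded one goes next):
  1 to go: {5} 1  {9} 1
  2 to go: {5,9} 2  {8,9} 1
  3 to go: {3,8,9} 1  {5,8,9} 3  {7,8,9} 1
  4 to go: {3,5,8,9} 4  {3,7,8,9} 2  {5,7,8,9} 4  {6,7,8,9} 1
  5 to go: {3,5,7,8,9} 10  {3,6,7,8,9} 3  {4,6,7,8,9} 1  {5,6,7,8,9} 5
  6 to go: {3,4,6,7,8,9} 4  {3,5,6,7,8,9} 18  {4,5,6,7,8,9} 6
  7 to go: {1,3,4,6,7,8,9} 4  {2,3,4,6,7,8,9} 4  {3,4,5,6,7,8,9} 28
  8 to go: {0,1,3,4,6,7,8,9} 4  {1,2,3,4,6,7,8,9} 8  {1,3,4,5,6,7,8,9} 32  {2,3,4,5,6,7,8,9} 32
  if 0:j drops first: 72 orders
  if 2:h drops first: 36 orders
  if 5:i drops first: 12 orders
heap linearizations: 120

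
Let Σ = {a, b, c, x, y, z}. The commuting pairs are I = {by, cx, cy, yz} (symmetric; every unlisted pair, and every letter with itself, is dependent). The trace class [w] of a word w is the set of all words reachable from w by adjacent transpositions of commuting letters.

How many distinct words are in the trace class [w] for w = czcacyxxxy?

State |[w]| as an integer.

6

piece 0:c — minimal
piece 1:z rests on {0:c}
piece 2:c rests on {1:z}
piece 3:a rests on {2:c}
piece 4:c rests on {3:a}
piece 5:y rests on {3:a}
piece 6:x rests on {5:y}
piece 7:x rests on {6:x}
piece 8:x rests on {7:x}
piece 9:y rests on {8:x}
minimal pieces: {0:c}
ways to finish when only these pieces remain (= sum over removing one remaining piece with nothing left below it):
  1 left: {4}→1  {9}→1
  2 left: {4,9}→2  {8,9}→1
  3 left: {4,8,9}→3  {7,8,9}→1
  4 left: {4,7,8,9}→4  {6,7,8,9}→1
  5 left: {4,6,7,8,9}→5  {5,6,7,8,9}→1
  6 left: {4,5,6,7,8,9}→6
  7 left: {3,4,5,6,7,8,9}→6
  8 left: {2,3,4,5,6,7,8,9}→6
  placing 0:c first → 6 extensions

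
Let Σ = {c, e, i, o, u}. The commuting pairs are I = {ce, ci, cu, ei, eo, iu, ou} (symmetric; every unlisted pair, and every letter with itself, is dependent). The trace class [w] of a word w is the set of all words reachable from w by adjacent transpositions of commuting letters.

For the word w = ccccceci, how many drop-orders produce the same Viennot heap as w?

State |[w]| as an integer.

56

#0=c has no predecessor
#1=c depends on [0:c]
#2=c depends on [1:c]
#3=c depends on [2:c]
#4=c depends on [3:c]
#5=e has no predecessor
#6=c depends on [4:c]
#7=i has no predecessor
sources: [0:c, 5:e, 7:i]
N(rest) = Σ N(rest − s) over sources s of rest; N(one piece) = 1:
  size 1 → [5]=1  [6]=1  [7]=1
  size 2 → [4,6]=1  [5,6]=2  [5,7]=2  [6,7]=2
  size 3 → [3,4,6]=1  [4,5,6]=3  [4,6,7]=3  [5,6,7]=6
  size 4 → [2,3,4,6]=1  [3,4,5,6]=4  [3,4,6,7]=4  [4,5,6,7]=12
  size 5 → [1,2,3,4,6]=1  [2,3,4,5,6]=5  [2,3,4,6,7]=5  [3,4,5,6,7]=20
  size 6 → [0,1,2,3,4,6]=1  [1,2,3,4,5,6]=6  [1,2,3,4,6,7]=6  [2,3,4,5,6,7]=30
  first=0(c) contributes 42
  first=5(e) contributes 7
  first=7(i) contributes 7
|[w]| = 56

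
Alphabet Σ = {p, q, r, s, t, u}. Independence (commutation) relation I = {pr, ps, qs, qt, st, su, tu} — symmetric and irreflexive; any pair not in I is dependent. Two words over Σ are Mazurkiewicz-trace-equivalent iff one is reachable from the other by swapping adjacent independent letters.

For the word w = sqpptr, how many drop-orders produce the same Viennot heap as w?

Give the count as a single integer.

5

piece 0:s — minimal
piece 1:q — minimal
piece 2:p rests on {1:q}
piece 3:p rests on {2:p}
piece 4:t rests on {3:p}
piece 5:r rests on {0:s, 4:t}
minimal pieces: {0:s, 1:q}
ways to finish when only these pieces remain (= sum over removing one remaining piece with nothing left below it):
  1 left: {5}→1
  2 left: {0,5}→1  {4,5}→1
  3 left: {0,4,5}→2  {3,4,5}→1
  4 left: {0,3,4,5}→3  {2,3,4,5}→1
  placing 0:s first → 1 extensions
  placing 1:q first → 4 extensions
total linear extensions = 5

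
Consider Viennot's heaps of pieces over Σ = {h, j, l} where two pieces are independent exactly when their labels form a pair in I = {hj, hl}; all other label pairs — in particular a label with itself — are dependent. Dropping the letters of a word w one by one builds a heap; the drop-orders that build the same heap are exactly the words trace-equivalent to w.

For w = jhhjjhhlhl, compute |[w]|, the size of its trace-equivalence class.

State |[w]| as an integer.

drop 0:j onto floor
drop 1:h onto floor
drop 2:h onto {1:h}
drop 3:j onto {0:j}
drop 4:j onto {3:j}
drop 5:h onto {2:h}
drop 6:h onto {5:h}
drop 7:l onto {4:j}
drop 8:h onto {6:h}
drop 9:l onto {7:l}
ground layer = {0:j, 1:h}
drop-orders for the pieces not yet dropped (sum over which currently-grounded one goes next):
  1 to go: {8} 1  {9} 1
  2 to go: {6,8} 1  {7,9} 1  {8,9} 2
  3 to go: {4,7,9} 1  {5,6,8} 1  {6,8,9} 3  {7,8,9} 3
  4 to go: {2,5,6,8} 1  {3,4,7,9} 1  {4,7,8,9} 4  {5,6,8,9} 4  {6,7,8,9} 6
  5 to go: {0,3,4,7,9} 1  {1,2,5,6,8} 1  {2,5,6,8,9} 5  {3,4,7,8,9} 5  {4,6,7,8,9} 10  {5,6,7,8,9} 10
  6 to go: {0,3,4,7,8,9} 6  {1,2,5,6,8,9} 6  {2,5,6,7,8,9} 15  {3,4,6,7,8,9} 15  {4,5,6,7,8,9} 20
  7 to go: {0,3,4,6,7,8,9} 21  {1,2,5,6,7,8,9} 21  {2,4,5,6,7,8,9} 35  {3,4,5,6,7,8,9} 35
  8 to go: {0,3,4,5,6,7,8,9} 56  {1,2,4,5,6,7,8,9} 56  {2,3,4,5,6,7,8,9} 70
  if 0:j drops first: 126 orders
  if 1:h drops first: 126 orders
heap linearizations: 252

252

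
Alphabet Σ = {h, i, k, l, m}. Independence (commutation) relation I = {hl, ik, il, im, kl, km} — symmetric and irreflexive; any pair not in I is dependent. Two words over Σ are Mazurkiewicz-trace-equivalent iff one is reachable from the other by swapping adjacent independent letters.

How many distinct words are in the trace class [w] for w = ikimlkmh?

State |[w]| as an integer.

#0=i has no predecessor
#1=k has no predecessor
#2=i depends on [0:i]
#3=m has no predecessor
#4=l depends on [3:m]
#5=k depends on [1:k]
#6=m depends on [4:l]
#7=h depends on [2:i, 5:k, 6:m]
sources: [0:i, 1:k, 3:m]
N(rest) = Σ N(rest − s) over sources s of rest; N(one piece) = 1:
  size 1 → [7]=1
  size 2 → [2,7]=1  [5,7]=1  [6,7]=1
  size 3 → [0,2,7]=1  [1,5,7]=1  [2,5,7]=2  [2,6,7]=2  [4,6,7]=1  [5,6,7]=2
  size 4 → [0,2,5,7]=3  [0,2,6,7]=3  [1,2,5,7]=3  [1,5,6,7]=3  [2,4,6,7]=3  [2,5,6,7]=6  [3,4,6,7]=1  [4,5,6,7]=3
  size 5 → [0,1,2,5,7]=6  [0,2,4,6,7]=6  [0,2,5,6,7]=12  [1,2,5,6,7]=12  [1,4,5,6,7]=6  [2,3,4,6,7]=4  [2,4,5,6,7]=12  [3,4,5,6,7]=4
  size 6 → [0,1,2,5,6,7]=30  [0,2,3,4,6,7]=10  [0,2,4,5,6,7]=30  [1,2,4,5,6,7]=30  [1,3,4,5,6,7]=10  [2,3,4,5,6,7]=20
  first=0(i) contributes 60
  first=1(k) contributes 60
  first=3(m) contributes 90
|[w]| = 210

210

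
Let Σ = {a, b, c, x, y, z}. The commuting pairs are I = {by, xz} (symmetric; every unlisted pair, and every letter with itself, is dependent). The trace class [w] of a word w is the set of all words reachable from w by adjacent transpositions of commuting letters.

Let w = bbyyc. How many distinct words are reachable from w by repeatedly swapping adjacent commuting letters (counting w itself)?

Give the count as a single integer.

drop 0:b onto floor
drop 1:b onto {0:b}
drop 2:y onto floor
drop 3:y onto {2:y}
drop 4:c onto {1:b, 3:y}
ground layer = {0:b, 2:y}
drop-orders for the pieces not yet dropped (sum over which currently-grounded one goes next):
  1 to go: {4} 1
  2 to go: {1,4} 1  {3,4} 1
  3 to go: {0,1,4} 1  {1,3,4} 2  {2,3,4} 1
  if 0:b drops first: 3 orders
  if 2:y drops first: 3 orders
heap linearizations: 6

6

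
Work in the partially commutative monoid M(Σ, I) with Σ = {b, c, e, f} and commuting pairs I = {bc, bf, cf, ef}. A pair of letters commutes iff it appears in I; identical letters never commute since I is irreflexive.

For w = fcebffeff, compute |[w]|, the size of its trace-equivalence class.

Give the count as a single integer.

#0=f has no predecessor
#1=c has no predecessor
#2=e depends on [1:c]
#3=b depends on [2:e]
#4=f depends on [0:f]
#5=f depends on [4:f]
#6=e depends on [3:b]
#7=f depends on [5:f]
#8=f depends on [7:f]
sources: [0:f, 1:c]
N(rest) = Σ N(rest − s) over sources s of rest; N(one piece) = 1:
  size 1 → [6]=1  [8]=1
  size 2 → [3,6]=1  [6,8]=2  [7,8]=1
  size 3 → [2,3,6]=1  [3,6,8]=3  [5,7,8]=1  [6,7,8]=3
  size 4 → [1,2,3,6]=1  [2,3,6,8]=4  [3,6,7,8]=6  [4,5,7,8]=1  [5,6,7,8]=4
  size 5 → [0,4,5,7,8]=1  [1,2,3,6,8]=5  [2,3,6,7,8]=10  [3,5,6,7,8]=10  [4,5,6,7,8]=5
  size 6 → [0,4,5,6,7,8]=6  [1,2,3,6,7,8]=15  [2,3,5,6,7,8]=20  [3,4,5,6,7,8]=15
  size 7 → [0,3,4,5,6,7,8]=21  [1,2,3,5,6,7,8]=35  [2,3,4,5,6,7,8]=35
  first=0(f) contributes 70
  first=1(c) contributes 56
|[w]| = 126

126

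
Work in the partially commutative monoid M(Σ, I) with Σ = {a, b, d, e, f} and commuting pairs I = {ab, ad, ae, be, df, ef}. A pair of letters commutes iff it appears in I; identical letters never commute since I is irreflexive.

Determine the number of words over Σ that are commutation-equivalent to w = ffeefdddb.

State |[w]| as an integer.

drop 0:f onto floor
drop 1:f onto {0:f}
drop 2:e onto floor
drop 3:e onto {2:e}
drop 4:f onto {1:f}
drop 5:d onto {3:e}
drop 6:d onto {5:d}
drop 7:d onto {6:d}
drop 8:b onto {4:f, 7:d}
ground layer = {0:f, 2:e}
drop-orders for the pieces not yet dropped (sum over which currently-grounded one goes next):
  1 to go: {8} 1
  2 to go: {4,8} 1  {7,8} 1
  3 to go: {1,4,8} 1  {4,7,8} 2  {6,7,8} 1
  4 to go: {0,1,4,8} 1  {1,4,7,8} 3  {4,6,7,8} 3  {5,6,7,8} 1
  5 to go: {0,1,4,7,8} 4  {1,4,6,7,8} 6  {3,5,6,7,8} 1  {4,5,6,7,8} 4
  6 to go: {0,1,4,6,7,8} 10  {1,4,5,6,7,8} 10  {2,3,5,6,7,8} 1  {3,4,5,6,7,8} 5
  7 to go: {0,1,4,5,6,7,8} 20  {1,3,4,5,6,7,8} 15  {2,3,4,5,6,7,8} 6
  if 0:f drops first: 21 orders
  if 2:e drops first: 35 orders
heap linearizations: 56

56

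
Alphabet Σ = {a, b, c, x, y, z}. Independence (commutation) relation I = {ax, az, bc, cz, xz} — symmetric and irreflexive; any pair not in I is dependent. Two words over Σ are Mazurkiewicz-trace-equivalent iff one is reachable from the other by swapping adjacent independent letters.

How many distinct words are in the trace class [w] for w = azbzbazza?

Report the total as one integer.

drop 0:a onto floor
drop 1:z onto floor
drop 2:b onto {0:a, 1:z}
drop 3:z onto {2:b}
drop 4:b onto {3:z}
drop 5:a onto {4:b}
drop 6:z onto {4:b}
drop 7:z onto {6:z}
drop 8:a onto {5:a}
ground layer = {0:a, 1:z}
drop-orders for the pieces not yet dropped (sum over which currently-grounded one goes next):
  1 to go: {7} 1  {8} 1
  2 to go: {5,8} 1  {6,7} 1  {7,8} 2
  3 to go: {5,7,8} 3  {6,7,8} 3
  4 to go: {5,6,7,8} 6
  5 to go: {4,5,6,7,8} 6
  6 to go: {3,4,5,6,7,8} 6
  7 to go: {2,3,4,5,6,7,8} 6
  if 0:a drops first: 6 orders
  if 1:z drops first: 6 orders
heap linearizations: 12

12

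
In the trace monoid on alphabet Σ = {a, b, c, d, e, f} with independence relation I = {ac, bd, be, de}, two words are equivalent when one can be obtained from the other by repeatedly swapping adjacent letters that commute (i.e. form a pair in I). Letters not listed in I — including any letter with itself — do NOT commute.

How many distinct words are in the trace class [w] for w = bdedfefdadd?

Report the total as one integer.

12

0(b) covers ∅
1(d) covers ∅
2(e) covers ∅
3(d) covers 1:d
4(f) covers 0:b, 2:e, 3:d
5(e) covers 4:f
6(f) covers 5:e
7(d) covers 6:f
8(a) covers 7:d
9(d) covers 8:a
10(d) covers 9:d
floor of heap: 0:b, 1:d, 2:e
completions by unplaced set U, small U first (add the entries for U minus each lowest piece of U):
  |U|=1: {10}:1
  |U|=2: {9,10}:1
  |U|=3: {8,9,10}:1
  |U|=4: {7,8,9,10}:1
  |U|=5: {6,7,8,9,10}:1
  |U|=6: {5,6,7,8,9,10}:1
  |U|=7: {4,5,6,7,8,9,10}:1
  |U|=8: {0,4,5,6,7,8,9,10}:1  {2,4,5,6,7,8,9,10}:1  {3,4,5,6,7,8,9,10}:1
  |U|=9: {0,2,4,5,6,7,8,9,10}:2  {0,3,4,5,6,7,8,9,10}:2  {1,3,4,5,6,7,8,9,10}:1  {2,3,4,5,6,7,8,9,10}:2
  start at 0(b): 3
  start at 1(d): 6
  start at 2(e): 3
sum over floor = 12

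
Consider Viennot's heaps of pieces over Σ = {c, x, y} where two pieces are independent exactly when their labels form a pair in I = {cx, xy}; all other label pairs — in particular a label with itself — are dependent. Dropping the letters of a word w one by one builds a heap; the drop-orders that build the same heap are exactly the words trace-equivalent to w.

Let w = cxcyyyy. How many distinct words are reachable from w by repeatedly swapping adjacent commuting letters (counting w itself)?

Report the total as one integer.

piece 0:c — minimal
piece 1:x — minimal
piece 2:c rests on {0:c}
piece 3:y rests on {2:c}
piece 4:y rests on {3:y}
piece 5:y rests on {4:y}
piece 6:y rests on {5:y}
minimal pieces: {0:c, 1:x}
ways to finish when only these pieces remain (= sum over removing one remaining piece with nothing left below it):
  1 left: {1}→1  {6}→1
  2 left: {1,6}→2  {5,6}→1
  3 left: {1,5,6}→3  {4,5,6}→1
  4 left: {1,4,5,6}→4  {3,4,5,6}→1
  5 left: {1,3,4,5,6}→5  {2,3,4,5,6}→1
  placing 0:c first → 6 extensions
  placing 1:x first → 1 extensions
total linear extensions = 7

7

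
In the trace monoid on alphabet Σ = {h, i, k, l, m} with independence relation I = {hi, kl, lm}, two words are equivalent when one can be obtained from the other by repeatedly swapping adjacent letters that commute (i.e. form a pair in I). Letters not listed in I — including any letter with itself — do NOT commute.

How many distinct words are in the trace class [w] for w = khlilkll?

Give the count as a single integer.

4

0(k) covers ∅
1(h) covers 0:k
2(l) covers 1:h
3(i) covers 2:l
4(l) covers 3:i
5(k) covers 3:i
6(l) covers 4:l
7(l) covers 6:l
floor of heap: 0:k
completions by unplaced set U, small U first (add the entries for U minus each lowest piece of U):
  |U|=1: {5}:1  {7}:1
  |U|=2: {5,7}:2  {6,7}:1
  |U|=3: {4,6,7}:1  {5,6,7}:3
  |U|=4: {4,5,6,7}:4
  |U|=5: {3,4,5,6,7}:4
  |U|=6: {2,3,4,5,6,7}:4
  start at 0(k): 4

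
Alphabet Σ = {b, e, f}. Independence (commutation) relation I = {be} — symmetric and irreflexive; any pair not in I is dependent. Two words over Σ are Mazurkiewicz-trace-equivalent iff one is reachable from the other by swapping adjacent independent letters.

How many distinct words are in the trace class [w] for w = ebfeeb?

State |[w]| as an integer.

#0=e has no predecessor
#1=b has no predecessor
#2=f depends on [0:e, 1:b]
#3=e depends on [2:f]
#4=e depends on [3:e]
#5=b depends on [2:f]
sources: [0:e, 1:b]
N(rest) = Σ N(rest − s) over sources s of rest; N(one piece) = 1:
  size 1 → [4]=1  [5]=1
  size 2 → [3,4]=1  [4,5]=2
  size 3 → [3,4,5]=3
  size 4 → [2,3,4,5]=3
  first=0(e) contributes 3
  first=1(b) contributes 3
|[w]| = 6

6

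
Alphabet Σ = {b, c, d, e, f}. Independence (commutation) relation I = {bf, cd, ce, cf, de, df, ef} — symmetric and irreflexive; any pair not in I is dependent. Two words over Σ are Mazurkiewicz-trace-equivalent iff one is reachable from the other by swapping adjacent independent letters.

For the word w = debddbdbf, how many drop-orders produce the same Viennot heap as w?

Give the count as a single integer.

18

0(d) covers ∅
1(e) covers ∅
2(b) covers 0:d, 1:e
3(d) covers 2:b
4(d) covers 3:d
5(b) covers 4:d
6(d) covers 5:b
7(b) covers 6:d
8(f) covers ∅
floor of heap: 0:d, 1:e, 8:f
completions by unplaced set U, small U first (add the entries for U minus each lowest piece of U):
  |U|=1: {7}:1  {8}:1
  |U|=2: {6,7}:1  {7,8}:2
  |U|=3: {5,6,7}:1  {6,7,8}:3
  |U|=4: {4,5,6,7}:1  {5,6,7,8}:4
  |U|=5: {3,4,5,6,7}:1  {4,5,6,7,8}:5
  |U|=6: {2,3,4,5,6,7}:1  {3,4,5,6,7,8}:6
  |U|=7: {0,2,3,4,5,6,7}:1  {1,2,3,4,5,6,7}:1  {2,3,4,5,6,7,8}:7
  start at 0(d): 8
  start at 1(e): 8
  start at 8(f): 2
sum over floor = 18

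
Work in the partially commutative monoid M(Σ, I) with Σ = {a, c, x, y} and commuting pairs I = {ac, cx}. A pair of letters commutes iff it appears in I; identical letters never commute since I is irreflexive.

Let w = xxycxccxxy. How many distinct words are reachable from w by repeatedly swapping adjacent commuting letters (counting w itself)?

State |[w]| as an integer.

#0=x has no predecessor
#1=x depends on [0:x]
#2=y depends on [1:x]
#3=c depends on [2:y]
#4=x depends on [2:y]
#5=c depends on [3:c]
#6=c depends on [5:c]
#7=x depends on [4:x]
#8=x depends on [7:x]
#9=y depends on [6:c, 8:x]
sources: [0:x]
N(rest) = Σ N(rest − s) over sources s of rest; N(one piece) = 1:
  size 1 → [9]=1
  size 2 → [6,9]=1  [8,9]=1
  size 3 → [5,6,9]=1  [6,8,9]=2  [7,8,9]=1
  size 4 → [3,5,6,9]=1  [4,7,8,9]=1  [5,6,8,9]=3  [6,7,8,9]=3
  size 5 → [3,5,6,8,9]=4  [4,6,7,8,9]=4  [5,6,7,8,9]=6
  size 6 → [3,5,6,7,8,9]=10  [4,5,6,7,8,9]=10
  size 7 → [3,4,5,6,7,8,9]=20
  size 8 → [2,3,4,5,6,7,8,9]=20
  first=0(x) contributes 20

20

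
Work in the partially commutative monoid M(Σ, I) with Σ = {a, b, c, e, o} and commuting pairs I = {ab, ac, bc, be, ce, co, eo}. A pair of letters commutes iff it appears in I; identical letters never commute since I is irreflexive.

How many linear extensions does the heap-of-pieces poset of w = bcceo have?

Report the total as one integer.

30

drop 0:b onto floor
drop 1:c onto floor
drop 2:c onto {1:c}
drop 3:e onto floor
drop 4:o onto {0:b}
ground layer = {0:b, 1:c, 3:e}
drop-orders for the pieces not yet dropped (sum over which currently-grounded one goes next):
  1 to go: {2} 1  {3} 1  {4} 1
  2 to go: {0,4} 1  {1,2} 1  {2,3} 2  {2,4} 2  {3,4} 2
  3 to go: {0,2,4} 3  {0,3,4} 3  {1,2,3} 3  {1,2,4} 3  {2,3,4} 6
  if 0:b drops first: 12 orders
  if 1:c drops first: 12 orders
  if 3:e drops first: 6 orders
heap linearizations: 30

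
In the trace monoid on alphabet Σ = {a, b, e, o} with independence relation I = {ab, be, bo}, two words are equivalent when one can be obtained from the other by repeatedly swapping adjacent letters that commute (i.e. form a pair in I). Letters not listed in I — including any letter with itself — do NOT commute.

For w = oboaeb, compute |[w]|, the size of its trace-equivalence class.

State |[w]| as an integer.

0(o) covers ∅
1(b) covers ∅
2(o) covers 0:o
3(a) covers 2:o
4(e) covers 3:a
5(b) covers 1:b
floor of heap: 0:o, 1:b
completions by unplaced set U, small U first (add the entries for U minus each lowest piece of U):
  |U|=1: {4}:1  {5}:1
  |U|=2: {1,5}:1  {3,4}:1  {4,5}:2
  |U|=3: {1,4,5}:3  {2,3,4}:1  {3,4,5}:3
  |U|=4: {0,2,3,4}:1  {1,3,4,5}:6  {2,3,4,5}:4
  start at 0(o): 10
  start at 1(b): 5
sum over floor = 15

15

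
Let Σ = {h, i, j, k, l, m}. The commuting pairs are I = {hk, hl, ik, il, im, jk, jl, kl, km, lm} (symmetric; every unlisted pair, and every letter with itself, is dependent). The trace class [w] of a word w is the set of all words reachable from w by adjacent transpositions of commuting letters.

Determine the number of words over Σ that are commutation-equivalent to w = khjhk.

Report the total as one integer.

piece 0:k — minimal
piece 1:h — minimal
piece 2:j rests on {1:h}
piece 3:h rests on {2:j}
piece 4:k rests on {0:k}
minimal pieces: {0:k, 1:h}
ways to finish when only these pieces remain (= sum over removing one remaining piece with nothing left below it):
  1 left: {3}→1  {4}→1
  2 left: {0,4}→1  {2,3}→1  {3,4}→2
  3 left: {0,3,4}→3  {1,2,3}→1  {2,3,4}→3
  placing 0:k first → 4 extensions
  placing 1:h first → 6 extensions
total linear extensions = 10

10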